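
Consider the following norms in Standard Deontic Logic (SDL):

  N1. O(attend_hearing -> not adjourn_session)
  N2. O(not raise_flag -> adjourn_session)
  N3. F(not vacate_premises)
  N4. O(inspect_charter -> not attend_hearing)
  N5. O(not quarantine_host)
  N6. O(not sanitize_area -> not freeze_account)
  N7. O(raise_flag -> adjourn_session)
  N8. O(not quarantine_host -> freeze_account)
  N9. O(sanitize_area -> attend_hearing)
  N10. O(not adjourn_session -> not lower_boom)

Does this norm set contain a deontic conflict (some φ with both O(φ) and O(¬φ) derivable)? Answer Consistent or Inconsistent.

Inconsistent

Premises 7 and 2 cover both cases: O(raise_flag -> adjourn_session) and O(not raise_flag -> adjourn_session). Since raise_flag ∨ not raise_flag is a tautology, O(adjourn_session) follows.
The contrapositive of premise 1 (O(attend_hearing -> not adjourn_session)) is O(adjourn_session -> not attend_hearing), and O(adjourn_session) is already established, so O(not attend_hearing).
The contrapositive of premise 9 (O(sanitize_area -> attend_hearing)) is O(not attend_hearing -> not sanitize_area), and O(not attend_hearing) is already established, so O(not sanitize_area).
With premise 6, O(not sanitize_area -> not freeze_account), the K-axiom yields O(not freeze_account).
The contrapositive of premise 8 (O(not quarantine_host -> freeze_account)) is O(not freeze_account -> quarantine_host), and O(not freeze_account) is already established, so O(quarantine_host).
But premise 5 directly asserts O(not quarantine_host).
We now have both O(quarantine_host) and O(not quarantine_host) — quarantine_host is simultaneously obligatory and forbidden, violating the D-axiom.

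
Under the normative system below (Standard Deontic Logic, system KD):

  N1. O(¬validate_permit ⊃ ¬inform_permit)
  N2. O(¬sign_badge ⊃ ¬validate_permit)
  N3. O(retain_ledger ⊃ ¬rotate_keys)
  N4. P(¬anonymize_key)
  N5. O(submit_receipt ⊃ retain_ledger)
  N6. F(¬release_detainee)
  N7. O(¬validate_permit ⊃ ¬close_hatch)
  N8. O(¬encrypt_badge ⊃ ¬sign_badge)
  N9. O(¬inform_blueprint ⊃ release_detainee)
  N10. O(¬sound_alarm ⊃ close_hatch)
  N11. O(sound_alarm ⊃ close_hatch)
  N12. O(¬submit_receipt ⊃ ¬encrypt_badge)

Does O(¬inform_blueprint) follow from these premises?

Premise 9 is O(¬inform_blueprint ⊃ release_detainee); even if O(release_detainee) held, inferring O(¬inform_blueprint) would be affirming the consequent — invalid.
No other premise forces O(¬inform_blueprint). An ideal world satisfying every premise can still have ¬inform_blueprint false, so O(¬inform_blueprint) is not derivable.

No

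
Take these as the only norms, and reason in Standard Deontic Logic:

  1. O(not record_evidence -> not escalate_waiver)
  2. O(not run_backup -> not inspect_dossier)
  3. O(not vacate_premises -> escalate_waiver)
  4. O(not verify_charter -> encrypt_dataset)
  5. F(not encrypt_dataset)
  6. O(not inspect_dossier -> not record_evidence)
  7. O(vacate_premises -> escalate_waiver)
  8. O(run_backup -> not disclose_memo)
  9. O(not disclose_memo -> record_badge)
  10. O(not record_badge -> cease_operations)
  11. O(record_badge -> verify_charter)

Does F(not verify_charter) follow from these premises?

Yes

By case analysis on not vacate_premises: premise 3 gives O(not vacate_premises -> escalate_waiver) and premise 7 gives O(vacate_premises -> escalate_waiver), so O(escalate_waiver) either way.
Premise 1, O(not record_evidence -> not escalate_waiver), contraposes to O(escalate_waiver -> record_evidence); with O(escalate_waiver) we get O(record_evidence).
Premise 6, O(not inspect_dossier -> not record_evidence), contraposes to O(record_evidence -> inspect_dossier); with O(record_evidence) we get O(inspect_dossier).
The contrapositive of premise 2 (O(not run_backup -> not inspect_dossier)) is O(inspect_dossier -> run_backup), and O(inspect_dossier) is already established, so O(run_backup).
From O(run_backup) and premise 8, O(run_backup -> not disclose_memo), we obtain O(not disclose_memo).
From O(not disclose_memo) and premise 9, O(not disclose_memo -> record_badge), we obtain O(record_badge).
Premise 11 is O(record_badge -> verify_charter); since O(record_badge), deontic closure gives O(verify_charter).
Premises 4, 5, 10 do not contribute to this derivation.
So O(verify_charter) holds, i.e. F(not verify_charter). The claim follows.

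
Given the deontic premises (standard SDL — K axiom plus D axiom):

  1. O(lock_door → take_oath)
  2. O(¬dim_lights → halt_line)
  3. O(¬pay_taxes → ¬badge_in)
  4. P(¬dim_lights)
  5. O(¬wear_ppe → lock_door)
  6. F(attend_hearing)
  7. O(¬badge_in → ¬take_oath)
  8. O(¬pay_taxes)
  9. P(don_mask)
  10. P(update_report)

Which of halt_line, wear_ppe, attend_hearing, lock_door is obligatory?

wear_ppe

Premise 8 states O(¬pay_taxes) outright.
From O(¬pay_taxes) and premise 3, O(¬pay_taxes → ¬badge_in), we obtain O(¬badge_in).
With premise 7, O(¬badge_in → ¬take_oath), the K-axiom yields O(¬take_oath).
Premise 1 is O(lock_door → take_oath); contrapositively O(¬take_oath → ¬lock_door). Since O(¬take_oath) holds, K gives O(¬lock_door).
Premise 5 is O(¬wear_ppe → lock_door); contrapositively O(¬lock_door → wear_ppe). Since O(¬lock_door) holds, K gives O(wear_ppe).
So O(wear_ppe) holds — wear_ppe is obligatory. None of the other listed options is made obligatory by any chain of premises.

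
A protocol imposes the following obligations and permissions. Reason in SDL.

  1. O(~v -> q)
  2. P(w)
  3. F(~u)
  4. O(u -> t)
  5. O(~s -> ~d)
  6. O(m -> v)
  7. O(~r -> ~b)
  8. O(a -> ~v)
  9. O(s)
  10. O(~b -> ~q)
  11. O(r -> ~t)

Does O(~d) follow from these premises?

Premise 5 is O(~s -> ~d), but O(~s) is not derivable from the premises, so it does not yield O(~d).
No other premise forces O(~d). An ideal world satisfying every premise can still have ~d false, so O(~d) is not derivable.

No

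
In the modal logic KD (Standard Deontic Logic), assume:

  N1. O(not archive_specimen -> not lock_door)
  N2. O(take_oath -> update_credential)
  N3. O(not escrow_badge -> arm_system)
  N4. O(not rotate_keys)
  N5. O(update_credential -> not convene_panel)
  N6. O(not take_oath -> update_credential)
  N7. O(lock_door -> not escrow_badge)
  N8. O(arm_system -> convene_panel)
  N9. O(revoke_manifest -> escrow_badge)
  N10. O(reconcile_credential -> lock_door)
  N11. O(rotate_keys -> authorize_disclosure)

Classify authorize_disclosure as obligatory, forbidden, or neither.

Premise 11 is O(rotate_keys -> authorize_disclosure), but O(rotate_keys) is not derivable from the premises, so it does not yield O(authorize_disclosure).
No premise or chain of K-axiom applications forces O(authorize_disclosure), and none forces O(not authorize_disclosure). So authorize_disclosure is neither obligatory nor forbidden under these norms.

Neither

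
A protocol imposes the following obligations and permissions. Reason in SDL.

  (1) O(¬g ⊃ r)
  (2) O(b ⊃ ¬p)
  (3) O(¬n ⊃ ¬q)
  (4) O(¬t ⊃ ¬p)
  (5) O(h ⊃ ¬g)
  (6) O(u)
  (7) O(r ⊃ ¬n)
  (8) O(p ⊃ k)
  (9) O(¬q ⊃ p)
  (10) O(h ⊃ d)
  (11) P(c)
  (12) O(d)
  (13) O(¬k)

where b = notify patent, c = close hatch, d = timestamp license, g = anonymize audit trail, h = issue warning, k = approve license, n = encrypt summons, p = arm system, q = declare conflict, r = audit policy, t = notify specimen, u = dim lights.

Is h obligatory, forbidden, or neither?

Forbidden

Premise 13 gives O(¬k).
Premise 8, O(p ⊃ k), contraposes to O(¬k ⊃ ¬p); with O(¬k) we get O(¬p).
The contrapositive of premise 9 (O(¬q ⊃ p)) is O(¬p ⊃ q), and O(¬p) is already established, so O(q).
Premise 3, O(¬n ⊃ ¬q), contraposes to O(q ⊃ n); with O(q) we get O(n).
The contrapositive of premise 7 (O(r ⊃ ¬n)) is O(n ⊃ ¬r), and O(n) is already established, so O(¬r).
Premise 1, O(¬g ⊃ r), contraposes to O(¬r ⊃ g); with O(¬r) we get O(g).
Premise 5, O(h ⊃ ¬g), contraposes to O(g ⊃ ¬h); with O(g) we get O(¬h).
Premises 2, 4, 6, 10, 11, 12 do not contribute to this derivation.
Thus O(¬h), which is F(h): h is forbidden.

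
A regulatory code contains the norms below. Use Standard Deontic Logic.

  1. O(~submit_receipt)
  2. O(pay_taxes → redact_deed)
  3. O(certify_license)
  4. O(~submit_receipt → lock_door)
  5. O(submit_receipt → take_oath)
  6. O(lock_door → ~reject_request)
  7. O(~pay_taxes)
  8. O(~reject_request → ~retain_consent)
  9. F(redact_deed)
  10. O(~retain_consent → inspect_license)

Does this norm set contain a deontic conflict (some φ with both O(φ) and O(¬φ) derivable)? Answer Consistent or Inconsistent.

Consistent

Premise 2 is O(pay_taxes → redact_deed), but O(pay_taxes) is not derivable from the premises, so it does not yield O(redact_deed).
So O(redact_deed) is not derivable, and the apparent clash with O(~redact_deed) does not arise.
A world satisfying every obligation exists (e.g. certify_license=true, inspect_license=true, lock_door=true, pay_taxes=false, redact_deed=false, reject_request=false, retain_consent=false, submit_receipt=false, take_oath=false); no atom is both obligatory and forbidden, so the set is consistent.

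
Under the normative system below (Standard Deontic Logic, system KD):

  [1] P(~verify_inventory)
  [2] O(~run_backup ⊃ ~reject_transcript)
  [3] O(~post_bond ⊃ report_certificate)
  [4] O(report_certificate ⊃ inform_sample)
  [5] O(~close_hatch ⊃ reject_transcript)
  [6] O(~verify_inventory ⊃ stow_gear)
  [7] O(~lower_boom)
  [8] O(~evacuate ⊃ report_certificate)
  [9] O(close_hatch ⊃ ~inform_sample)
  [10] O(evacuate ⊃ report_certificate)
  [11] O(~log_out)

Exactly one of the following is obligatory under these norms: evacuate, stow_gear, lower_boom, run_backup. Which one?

run_backup

Premises 8 and 10 are O(~evacuate ⊃ report_certificate) and O(evacuate ⊃ report_certificate); every ideal world satisfies ~evacuate or evacuate, so in either case report_certificate holds — hence O(report_certificate).
From O(report_certificate) and premise 4, O(report_certificate ⊃ inform_sample), we obtain O(inform_sample).
Premise 9, O(close_hatch ⊃ ~inform_sample), contraposes to O(inform_sample ⊃ ~close_hatch); with O(inform_sample) we get O(~close_hatch).
Applying K to premise 5 (O(~close_hatch ⊃ reject_transcript)) and O(~close_hatch) yields O(reject_transcript).
Premise 2 is O(~run_backup ⊃ ~reject_transcript); contrapositively O(reject_transcript ⊃ run_backup). Since O(reject_transcript) holds, K gives O(run_backup).
So O(run_backup) holds — run_backup is obligatory. None of the other listed options is made obligatory by any chain of premises.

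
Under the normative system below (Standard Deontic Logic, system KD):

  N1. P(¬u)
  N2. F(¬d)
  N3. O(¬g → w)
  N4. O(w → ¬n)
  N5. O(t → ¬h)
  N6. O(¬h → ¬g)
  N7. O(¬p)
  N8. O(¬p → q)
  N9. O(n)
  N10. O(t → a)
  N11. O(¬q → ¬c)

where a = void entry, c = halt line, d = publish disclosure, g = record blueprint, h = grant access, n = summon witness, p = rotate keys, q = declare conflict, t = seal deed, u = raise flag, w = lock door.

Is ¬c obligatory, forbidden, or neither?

Neither

Premise 11 is O(¬q → ¬c), but O(¬q) is not derivable from the premises, so it does not yield O(¬c).
No premise or chain of K-axiom applications forces O(¬c), and none forces O(c). So ¬c is neither obligatory nor forbidden under these norms.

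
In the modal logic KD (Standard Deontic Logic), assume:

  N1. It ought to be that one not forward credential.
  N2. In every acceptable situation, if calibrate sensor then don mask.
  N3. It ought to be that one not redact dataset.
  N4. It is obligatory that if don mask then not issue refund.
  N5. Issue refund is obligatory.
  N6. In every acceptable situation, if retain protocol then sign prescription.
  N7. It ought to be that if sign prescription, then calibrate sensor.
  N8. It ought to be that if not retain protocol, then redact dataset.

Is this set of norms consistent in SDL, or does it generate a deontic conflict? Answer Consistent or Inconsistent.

Inconsistent

Premise 5 gives O(issue_refund).
The contrapositive of premise 4 (O(don_mask → ¬issue_refund)) is O(issue_refund → ¬don_mask), and O(issue_refund) is already established, so O(¬don_mask).
Premise 2 is O(calibrate_sensor → don_mask); contrapositively O(¬don_mask → ¬calibrate_sensor). Since O(¬don_mask) holds, K gives O(¬calibrate_sensor).
Premise 7, O(sign_prescription → calibrate_sensor), contraposes to O(¬calibrate_sensor → ¬sign_prescription); with O(¬calibrate_sensor) we get O(¬sign_prescription).
The contrapositive of premise 6 (O(retain_protocol → sign_prescription)) is O(¬sign_prescription → ¬retain_protocol), and O(¬sign_prescription) is already established, so O(¬retain_protocol).
Applying K to premise 8 (O(¬retain_protocol → redact_dataset)) and O(¬retain_protocol) yields O(redact_dataset).
However, premise 3 gives O(¬redact_dataset).
We now have both O(redact_dataset) and O(¬redact_dataset) — redact_dataset is simultaneously obligatory and forbidden, violating the D-axiom.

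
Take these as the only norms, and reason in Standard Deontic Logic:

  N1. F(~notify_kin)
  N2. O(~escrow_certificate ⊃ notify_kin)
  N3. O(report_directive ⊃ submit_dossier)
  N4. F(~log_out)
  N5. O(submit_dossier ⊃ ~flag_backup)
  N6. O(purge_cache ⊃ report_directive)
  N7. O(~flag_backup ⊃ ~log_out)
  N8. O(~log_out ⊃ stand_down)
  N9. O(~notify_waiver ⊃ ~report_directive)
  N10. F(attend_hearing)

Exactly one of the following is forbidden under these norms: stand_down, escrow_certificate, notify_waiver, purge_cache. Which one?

purge_cache

F(~log_out) at premise 4 means O(log_out).
Premise 7, O(~flag_backup ⊃ ~log_out), contraposes to O(log_out ⊃ flag_backup); with O(log_out) we get O(flag_backup).
Premise 5 is O(submit_dossier ⊃ ~flag_backup); contrapositively O(flag_backup ⊃ ~submit_dossier). Since O(flag_backup) holds, K gives O(~submit_dossier).
Premise 3 is O(report_directive ⊃ submit_dossier); contrapositively O(~submit_dossier ⊃ ~report_directive). Since O(~submit_dossier) holds, K gives O(~report_directive).
Premise 6, O(purge_cache ⊃ report_directive), contraposes to O(~report_directive ⊃ ~purge_cache); with O(~report_directive) we get O(~purge_cache).
So O(~purge_cache) holds, i.e. purge_cache is forbidden. None of the other listed options is forbidden under the premises.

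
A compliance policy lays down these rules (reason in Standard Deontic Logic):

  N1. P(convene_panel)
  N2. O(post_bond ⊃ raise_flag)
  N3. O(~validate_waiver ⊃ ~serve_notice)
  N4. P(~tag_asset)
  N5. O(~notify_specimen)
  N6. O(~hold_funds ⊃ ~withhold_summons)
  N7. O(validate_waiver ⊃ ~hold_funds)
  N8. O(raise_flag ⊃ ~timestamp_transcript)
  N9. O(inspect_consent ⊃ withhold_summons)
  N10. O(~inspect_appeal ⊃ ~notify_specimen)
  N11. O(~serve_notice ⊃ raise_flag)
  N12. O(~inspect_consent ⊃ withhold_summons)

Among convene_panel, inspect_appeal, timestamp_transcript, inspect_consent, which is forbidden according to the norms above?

Premises 9 and 12 cover both cases: O(inspect_consent ⊃ withhold_summons) and O(~inspect_consent ⊃ withhold_summons). Since inspect_consent ∨ ~inspect_consent is a tautology, O(withhold_summons) follows.
The contrapositive of premise 6 (O(~hold_funds ⊃ ~withhold_summons)) is O(withhold_summons ⊃ hold_funds), and O(withhold_summons) is already established, so O(hold_funds).
Premise 7, O(validate_waiver ⊃ ~hold_funds), contraposes to O(hold_funds ⊃ ~validate_waiver); with O(hold_funds) we get O(~validate_waiver).
With premise 3, O(~validate_waiver ⊃ ~serve_notice), the K-axiom yields O(~serve_notice).
With premise 11, O(~serve_notice ⊃ raise_flag), the K-axiom yields O(raise_flag).
From O(raise_flag) and premise 8, O(raise_flag ⊃ ~timestamp_transcript), we obtain O(~timestamp_transcript).
So O(~timestamp_transcript) holds, i.e. timestamp_transcript is forbidden. None of the other listed options is forbidden under the premises.

timestamp_transcript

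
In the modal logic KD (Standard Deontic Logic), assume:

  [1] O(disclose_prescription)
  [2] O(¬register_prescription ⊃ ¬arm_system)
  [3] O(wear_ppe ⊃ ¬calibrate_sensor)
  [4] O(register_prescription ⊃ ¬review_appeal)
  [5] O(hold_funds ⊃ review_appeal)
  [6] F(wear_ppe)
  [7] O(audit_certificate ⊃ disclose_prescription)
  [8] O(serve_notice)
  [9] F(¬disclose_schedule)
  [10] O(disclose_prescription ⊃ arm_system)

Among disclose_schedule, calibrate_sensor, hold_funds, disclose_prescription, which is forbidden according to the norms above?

From premise 1 we have O(disclose_prescription).
Premise 10 is O(disclose_prescription ⊃ arm_system); since O(disclose_prescription), deontic closure gives O(arm_system).
Premise 2 is O(¬register_prescription ⊃ ¬arm_system); contrapositively O(arm_system ⊃ register_prescription). Since O(arm_system) holds, K gives O(register_prescription).
With premise 4, O(register_prescription ⊃ ¬review_appeal), the K-axiom yields O(¬review_appeal).
The contrapositive of premise 5 (O(hold_funds ⊃ review_appeal)) is O(¬review_appeal ⊃ ¬hold_funds), and O(¬review_appeal) is already established, so O(¬hold_funds).
So O(¬hold_funds) holds, i.e. hold_funds is forbidden. None of the other listed options is forbidden under the premises.

hold_funds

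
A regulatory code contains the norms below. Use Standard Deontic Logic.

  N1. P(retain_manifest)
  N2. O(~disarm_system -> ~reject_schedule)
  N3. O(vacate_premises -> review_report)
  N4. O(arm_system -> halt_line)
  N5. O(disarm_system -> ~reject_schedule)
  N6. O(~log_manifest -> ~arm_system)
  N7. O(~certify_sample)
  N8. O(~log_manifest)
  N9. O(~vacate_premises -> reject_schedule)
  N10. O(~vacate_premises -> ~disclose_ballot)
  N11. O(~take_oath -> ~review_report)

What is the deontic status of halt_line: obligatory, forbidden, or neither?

Premise 4 is O(arm_system -> halt_line), but O(arm_system) is not derivable from the premises, so it does not yield O(halt_line).
No premise or chain of K-axiom applications forces O(halt_line), and none forces O(~halt_line). So halt_line is neither obligatory nor forbidden under these norms.

Neither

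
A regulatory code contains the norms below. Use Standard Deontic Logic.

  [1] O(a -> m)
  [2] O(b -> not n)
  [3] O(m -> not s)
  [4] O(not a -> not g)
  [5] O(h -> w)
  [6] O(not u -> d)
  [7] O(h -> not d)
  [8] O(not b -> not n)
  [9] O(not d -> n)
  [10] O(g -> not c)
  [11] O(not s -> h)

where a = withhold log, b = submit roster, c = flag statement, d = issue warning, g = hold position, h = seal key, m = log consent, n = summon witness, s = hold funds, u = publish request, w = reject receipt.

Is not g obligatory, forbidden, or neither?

Premises 8 and 2 cover both cases: O(not b -> not n) and O(b -> not n). Since not b ∨ b is a tautology, O(not n) follows.
Premise 9, O(not d -> n), contraposes to O(not n -> d); with O(not n) we get O(d).
Premise 7 is O(h -> not d); contrapositively O(d -> not h). Since O(d) holds, K gives O(not h).
Premise 11 is O(not s -> h); contrapositively O(not h -> s). Since O(not h) holds, K gives O(s).
Premise 3 is O(m -> not s); contrapositively O(s -> not m). Since O(s) holds, K gives O(not m).
The contrapositive of premise 1 (O(a -> m)) is O(not m -> not a), and O(not m) is already established, so O(not a).
Premise 4 is O(not a -> not g); since O(not a), deontic closure gives O(not g).
Premises 5, 6, 10 do not contribute to this derivation.
Hence not g is obligatory.

Obligatory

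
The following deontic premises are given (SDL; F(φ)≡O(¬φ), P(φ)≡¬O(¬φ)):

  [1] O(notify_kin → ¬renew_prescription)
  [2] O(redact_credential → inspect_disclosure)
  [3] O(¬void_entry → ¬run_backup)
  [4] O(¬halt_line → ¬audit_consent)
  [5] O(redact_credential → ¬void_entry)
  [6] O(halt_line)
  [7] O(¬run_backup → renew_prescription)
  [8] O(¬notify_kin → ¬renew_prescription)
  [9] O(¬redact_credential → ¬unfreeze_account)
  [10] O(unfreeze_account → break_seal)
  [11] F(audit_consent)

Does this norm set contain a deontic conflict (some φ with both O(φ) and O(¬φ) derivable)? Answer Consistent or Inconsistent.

Premise 4 is O(¬halt_line → ¬audit_consent); even if O(¬audit_consent) held, inferring O(¬halt_line) would be affirming the consequent — invalid.
So O(¬halt_line) is not derivable, and the apparent clash with O(halt_line) does not arise.
A world satisfying every obligation exists (e.g. audit_consent=false, break_seal=false, halt_line=true, inspect_disclosure=false, notify_kin=false, redact_credential=false, renew_prescription=false, run_backup=true, unfreeze_account=false, void_entry=true); no atom is both obligatory and forbidden, so the set is consistent.

Consistent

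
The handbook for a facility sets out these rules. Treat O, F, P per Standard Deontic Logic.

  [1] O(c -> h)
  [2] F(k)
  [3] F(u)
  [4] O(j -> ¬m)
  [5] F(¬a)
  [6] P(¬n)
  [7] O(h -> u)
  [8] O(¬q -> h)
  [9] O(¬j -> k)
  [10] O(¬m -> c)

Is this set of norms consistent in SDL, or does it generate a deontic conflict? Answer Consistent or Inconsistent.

Premise 2 is F(k), i.e. O(¬k).
The contrapositive of premise 9 (O(¬j -> k)) is O(¬k -> j), and O(¬k) is already established, so O(j).
From O(j) and premise 4, O(j -> ¬m), we obtain O(¬m).
Premise 10 is O(¬m -> c); since O(¬m), deontic closure gives O(c).
With premise 1, O(c -> h), the K-axiom yields O(h).
From O(h) and premise 7, O(h -> u), we obtain O(u).
But premise 3, F(u), means O(¬u).
We now have both O(u) and O(¬u) — u is simultaneously obligatory and forbidden, violating the D-axiom.

Inconsistent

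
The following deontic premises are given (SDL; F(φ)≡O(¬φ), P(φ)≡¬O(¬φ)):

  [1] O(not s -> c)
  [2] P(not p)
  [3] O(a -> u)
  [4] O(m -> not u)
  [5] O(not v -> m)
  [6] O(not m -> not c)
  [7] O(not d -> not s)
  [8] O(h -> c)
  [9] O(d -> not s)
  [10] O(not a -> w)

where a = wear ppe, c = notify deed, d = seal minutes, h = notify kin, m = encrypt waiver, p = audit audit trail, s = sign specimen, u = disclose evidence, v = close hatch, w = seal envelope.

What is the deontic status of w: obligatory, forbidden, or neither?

By case analysis on not d: premise 7 gives O(not d -> not s) and premise 9 gives O(d -> not s), so O(not s) either way.
From O(not s) and premise 1, O(not s -> c), we obtain O(c).
Premise 6 is O(not m -> not c); contrapositively O(c -> m). Since O(c) holds, K gives O(m).
With premise 4, O(m -> not u), the K-axiom yields O(not u).
Premise 3, O(a -> u), contraposes to O(not u -> not a); with O(not u) we get O(not a).
Premise 10 is O(not a -> w); since O(not a), deontic closure gives O(w).
Premises 2, 5, 8 do not contribute to this derivation.
Hence w is obligatory.

Obligatory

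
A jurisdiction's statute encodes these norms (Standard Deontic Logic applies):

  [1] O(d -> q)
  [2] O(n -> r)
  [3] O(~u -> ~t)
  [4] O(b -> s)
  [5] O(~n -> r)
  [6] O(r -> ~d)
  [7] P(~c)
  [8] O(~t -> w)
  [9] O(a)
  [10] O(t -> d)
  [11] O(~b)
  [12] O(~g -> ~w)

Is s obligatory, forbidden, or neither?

Premise 4 is O(b -> s), but O(b) is not derivable from the premises, so it does not yield O(s).
No premise or chain of K-axiom applications forces O(s), and none forces O(~s). So s is neither obligatory nor forbidden under these norms.

Neither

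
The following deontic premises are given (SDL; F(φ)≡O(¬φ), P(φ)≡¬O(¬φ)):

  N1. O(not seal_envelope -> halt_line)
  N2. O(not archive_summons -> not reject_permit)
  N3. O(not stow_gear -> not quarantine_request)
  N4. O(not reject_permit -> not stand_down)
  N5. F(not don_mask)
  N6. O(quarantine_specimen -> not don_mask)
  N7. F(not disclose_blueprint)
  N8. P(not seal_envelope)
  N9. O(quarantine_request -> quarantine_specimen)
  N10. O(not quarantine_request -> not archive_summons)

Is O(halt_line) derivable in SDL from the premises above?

Premise 1 is O(not seal_envelope -> halt_line), but O(not seal_envelope) is not derivable from the premises (the permission P(not seal_envelope) asserts only not O(seal_envelope), not O(not seal_envelope)), so it does not yield O(halt_line).
No other premise forces O(halt_line). An ideal world satisfying every premise can still have halt_line false, so O(halt_line) is not derivable.

No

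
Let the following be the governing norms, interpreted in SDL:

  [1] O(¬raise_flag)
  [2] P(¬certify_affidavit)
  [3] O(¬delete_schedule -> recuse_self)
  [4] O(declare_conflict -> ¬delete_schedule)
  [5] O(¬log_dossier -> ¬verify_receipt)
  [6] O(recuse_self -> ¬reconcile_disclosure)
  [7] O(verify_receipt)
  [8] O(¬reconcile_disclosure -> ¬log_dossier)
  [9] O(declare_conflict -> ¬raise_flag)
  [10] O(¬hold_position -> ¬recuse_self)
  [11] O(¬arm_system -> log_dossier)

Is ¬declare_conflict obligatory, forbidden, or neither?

Premise 7 states O(verify_receipt) outright.
Premise 5, O(¬log_dossier -> ¬verify_receipt), contraposes to O(verify_receipt -> log_dossier); with O(verify_receipt) we get O(log_dossier).
The contrapositive of premise 8 (O(¬reconcile_disclosure -> ¬log_dossier)) is O(log_dossier -> reconcile_disclosure), and O(log_dossier) is already established, so O(reconcile_disclosure).
Premise 6, O(recuse_self -> ¬reconcile_disclosure), contraposes to O(reconcile_disclosure -> ¬recuse_self); with O(reconcile_disclosure) we get O(¬recuse_self).
Premise 3, O(¬delete_schedule -> recuse_self), contraposes to O(¬recuse_self -> delete_schedule); with O(¬recuse_self) we get O(delete_schedule).
The contrapositive of premise 4 (O(declare_conflict -> ¬delete_schedule)) is O(delete_schedule -> ¬declare_conflict), and O(delete_schedule) is already established, so O(¬declare_conflict).
Premises 1, 2, 9, 10, 11 do not contribute to this derivation.
Hence ¬declare_conflict is obligatory.

Obligatory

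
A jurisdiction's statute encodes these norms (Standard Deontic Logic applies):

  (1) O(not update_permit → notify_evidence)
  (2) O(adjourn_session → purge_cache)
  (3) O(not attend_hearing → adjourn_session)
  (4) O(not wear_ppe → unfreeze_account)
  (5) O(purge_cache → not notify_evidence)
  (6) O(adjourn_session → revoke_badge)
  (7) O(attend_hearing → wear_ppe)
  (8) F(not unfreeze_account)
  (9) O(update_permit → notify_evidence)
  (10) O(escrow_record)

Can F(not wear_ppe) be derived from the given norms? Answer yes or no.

Yes

Premises 9 and 1 are O(update_permit → notify_evidence) and O(not update_permit → notify_evidence); every ideal world satisfies update_permit or not update_permit, so in either case notify_evidence holds — hence O(notify_evidence).
Premise 5 is O(purge_cache → not notify_evidence); contrapositively O(notify_evidence → not purge_cache). Since O(notify_evidence) holds, K gives O(not purge_cache).
Premise 2, O(adjourn_session → purge_cache), contraposes to O(not purge_cache → not adjourn_session); with O(not purge_cache) we get O(not adjourn_session).
The contrapositive of premise 3 (O(not attend_hearing → adjourn_session)) is O(not adjourn_session → attend_hearing), and O(not adjourn_session) is already established, so O(attend_hearing).
Applying K to premise 7 (O(attend_hearing → wear_ppe)) and O(attend_hearing) yields O(wear_ppe).
Premises 4, 6, 8, 10 do not contribute to this derivation.
So O(wear_ppe) holds, i.e. F(not wear_ppe). The claim follows.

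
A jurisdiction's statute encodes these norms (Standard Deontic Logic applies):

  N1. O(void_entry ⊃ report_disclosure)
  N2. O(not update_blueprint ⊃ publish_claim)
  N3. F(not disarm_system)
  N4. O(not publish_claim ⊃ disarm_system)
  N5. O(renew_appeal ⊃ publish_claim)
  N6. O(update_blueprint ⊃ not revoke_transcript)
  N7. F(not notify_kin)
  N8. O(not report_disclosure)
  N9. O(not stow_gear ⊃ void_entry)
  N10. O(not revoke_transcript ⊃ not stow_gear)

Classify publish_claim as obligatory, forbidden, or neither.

From premise 8 we have O(not report_disclosure).
Premise 1 is O(void_entry ⊃ report_disclosure); contrapositively O(not report_disclosure ⊃ not void_entry). Since O(not report_disclosure) holds, K gives O(not void_entry).
Premise 9 is O(not stow_gear ⊃ void_entry); contrapositively O(not void_entry ⊃ stow_gear). Since O(not void_entry) holds, K gives O(stow_gear).
Premise 10 is O(not revoke_transcript ⊃ not stow_gear); contrapositively O(stow_gear ⊃ revoke_transcript). Since O(stow_gear) holds, K gives O(revoke_transcript).
Premise 6 is O(update_blueprint ⊃ not revoke_transcript); contrapositively O(revoke_transcript ⊃ not update_blueprint). Since O(revoke_transcript) holds, K gives O(not update_blueprint).
Premise 2 is O(not update_blueprint ⊃ publish_claim); since O(not update_blueprint), deontic closure gives O(publish_claim).
Premises 3, 4, 5, 7 do not contribute to this derivation.
Hence publish_claim is obligatory.

Obligatory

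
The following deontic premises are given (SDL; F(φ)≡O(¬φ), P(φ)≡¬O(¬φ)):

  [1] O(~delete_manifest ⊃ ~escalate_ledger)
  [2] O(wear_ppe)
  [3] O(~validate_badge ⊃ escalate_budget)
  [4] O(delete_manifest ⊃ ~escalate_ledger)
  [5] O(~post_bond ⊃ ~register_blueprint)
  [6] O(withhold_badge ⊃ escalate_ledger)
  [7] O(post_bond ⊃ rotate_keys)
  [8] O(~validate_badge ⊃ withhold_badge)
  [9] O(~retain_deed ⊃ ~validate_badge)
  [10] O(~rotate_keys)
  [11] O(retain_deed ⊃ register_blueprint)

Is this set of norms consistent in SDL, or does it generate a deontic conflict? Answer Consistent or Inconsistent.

Inconsistent

Premises 1 and 4 cover both cases: O(~delete_manifest ⊃ ~escalate_ledger) and O(delete_manifest ⊃ ~escalate_ledger). Since ~delete_manifest ∨ delete_manifest is a tautology, O(~escalate_ledger) follows.
Premise 6, O(withhold_badge ⊃ escalate_ledger), contraposes to O(~escalate_ledger ⊃ ~withhold_badge); with O(~escalate_ledger) we get O(~withhold_badge).
The contrapositive of premise 8 (O(~validate_badge ⊃ withhold_badge)) is O(~withhold_badge ⊃ validate_badge), and O(~withhold_badge) is already established, so O(validate_badge).
The contrapositive of premise 9 (O(~retain_deed ⊃ ~validate_badge)) is O(validate_badge ⊃ retain_deed), and O(validate_badge) is already established, so O(retain_deed).
Applying K to premise 11 (O(retain_deed ⊃ register_blueprint)) and O(retain_deed) yields O(register_blueprint).
Premise 5 is O(~post_bond ⊃ ~register_blueprint); contrapositively O(register_blueprint ⊃ post_bond). Since O(register_blueprint) holds, K gives O(post_bond).
From O(post_bond) and premise 7, O(post_bond ⊃ rotate_keys), we obtain O(rotate_keys).
Yet premise 10 states O(~rotate_keys).
We now have both O(rotate_keys) and O(~rotate_keys) — rotate_keys is simultaneously obligatory and forbidden, violating the D-axiom.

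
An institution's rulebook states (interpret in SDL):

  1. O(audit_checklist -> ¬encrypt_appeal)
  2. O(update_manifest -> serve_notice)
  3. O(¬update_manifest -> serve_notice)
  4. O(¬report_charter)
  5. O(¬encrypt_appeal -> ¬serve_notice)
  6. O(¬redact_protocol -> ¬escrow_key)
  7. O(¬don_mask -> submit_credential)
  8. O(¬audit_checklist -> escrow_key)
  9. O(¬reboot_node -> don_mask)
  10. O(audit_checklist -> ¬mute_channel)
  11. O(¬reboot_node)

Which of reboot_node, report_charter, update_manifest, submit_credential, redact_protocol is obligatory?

Premises 2 and 3 are O(update_manifest -> serve_notice) and O(¬update_manifest -> serve_notice); every ideal world satisfies update_manifest or ¬update_manifest, so in either case serve_notice holds — hence O(serve_notice).
The contrapositive of premise 5 (O(¬encrypt_appeal -> ¬serve_notice)) is O(serve_notice -> encrypt_appeal), and O(serve_notice) is already established, so O(encrypt_appeal).
Premise 1, O(audit_checklist -> ¬encrypt_appeal), contraposes to O(encrypt_appeal -> ¬audit_checklist); with O(encrypt_appeal) we get O(¬audit_checklist).
With premise 8, O(¬audit_checklist -> escrow_key), the K-axiom yields O(escrow_key).
The contrapositive of premise 6 (O(¬redact_protocol -> ¬escrow_key)) is O(escrow_key -> redact_protocol), and O(escrow_key) is already established, so O(redact_protocol).
So O(redact_protocol) holds — redact_protocol is obligatory. None of the other listed options is made obligatory by any chain of premises.

redact_protocol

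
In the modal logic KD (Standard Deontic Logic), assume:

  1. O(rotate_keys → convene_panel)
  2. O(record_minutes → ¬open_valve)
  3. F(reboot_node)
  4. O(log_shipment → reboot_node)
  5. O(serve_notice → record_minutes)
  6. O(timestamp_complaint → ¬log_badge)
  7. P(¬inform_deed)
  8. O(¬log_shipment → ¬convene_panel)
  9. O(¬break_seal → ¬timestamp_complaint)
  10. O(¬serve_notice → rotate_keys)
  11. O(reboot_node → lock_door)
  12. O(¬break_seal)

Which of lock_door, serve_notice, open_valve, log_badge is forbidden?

F(reboot_node) at premise 3 means O(¬reboot_node).
The contrapositive of premise 4 (O(log_shipment → reboot_node)) is O(¬reboot_node → ¬log_shipment), and O(¬reboot_node) is already established, so O(¬log_shipment).
From O(¬log_shipment) and premise 8, O(¬log_shipment → ¬convene_panel), we obtain O(¬convene_panel).
Premise 1 is O(rotate_keys → convene_panel); contrapositively O(¬convene_panel → ¬rotate_keys). Since O(¬convene_panel) holds, K gives O(¬rotate_keys).
Premise 10 is O(¬serve_notice → rotate_keys); contrapositively O(¬rotate_keys → serve_notice). Since O(¬rotate_keys) holds, K gives O(serve_notice).
With premise 5, O(serve_notice → record_minutes), the K-axiom yields O(record_minutes).
Applying K to premise 2 (O(record_minutes → ¬open_valve)) and O(record_minutes) yields O(¬open_valve).
So O(¬open_valve) holds, i.e. open_valve is forbidden. None of the other listed options is forbidden under the premises.

open_valve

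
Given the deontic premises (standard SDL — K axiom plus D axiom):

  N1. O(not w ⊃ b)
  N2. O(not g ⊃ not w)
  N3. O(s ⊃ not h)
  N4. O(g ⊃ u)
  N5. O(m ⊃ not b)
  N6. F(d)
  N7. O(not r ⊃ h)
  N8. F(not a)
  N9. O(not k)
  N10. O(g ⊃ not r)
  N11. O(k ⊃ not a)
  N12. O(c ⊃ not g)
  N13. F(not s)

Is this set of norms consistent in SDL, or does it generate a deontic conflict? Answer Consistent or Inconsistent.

Premise 11 is O(k ⊃ not a), but O(k) is not derivable from the premises, so it does not yield O(not a).
So O(not a) is not derivable, and the apparent clash with O(a) does not arise.
A world satisfying every obligation exists (e.g. a=true, b=true, c=false, d=false, g=false, h=false, k=false, m=false, r=true, s=true, u=false, w=false); no atom is both obligatory and forbidden, so the set is consistent.

Consistent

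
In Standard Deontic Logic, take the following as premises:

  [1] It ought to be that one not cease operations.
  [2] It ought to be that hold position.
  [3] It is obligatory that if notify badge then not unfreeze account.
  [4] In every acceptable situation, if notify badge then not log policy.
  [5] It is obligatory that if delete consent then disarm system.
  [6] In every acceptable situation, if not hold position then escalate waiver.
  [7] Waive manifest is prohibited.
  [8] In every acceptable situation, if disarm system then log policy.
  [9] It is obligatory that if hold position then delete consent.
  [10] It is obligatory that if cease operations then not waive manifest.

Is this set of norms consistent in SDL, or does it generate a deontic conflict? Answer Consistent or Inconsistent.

Premise 10 is O(cease_operations → ¬waive_manifest); even if O(¬waive_manifest) held, inferring O(cease_operations) would be affirming the consequent — invalid.
So O(cease_operations) is not derivable, and the apparent clash with O(¬cease_operations) does not arise.
A world satisfying every obligation exists (e.g. cease_operations=false, delete_consent=true, disarm_system=true, escalate_waiver=false, hold_position=true, log_policy=true, notify_badge=false, unfreeze_account=false, waive_manifest=false); no atom is both obligatory and forbidden, so the set is consistent.

Consistent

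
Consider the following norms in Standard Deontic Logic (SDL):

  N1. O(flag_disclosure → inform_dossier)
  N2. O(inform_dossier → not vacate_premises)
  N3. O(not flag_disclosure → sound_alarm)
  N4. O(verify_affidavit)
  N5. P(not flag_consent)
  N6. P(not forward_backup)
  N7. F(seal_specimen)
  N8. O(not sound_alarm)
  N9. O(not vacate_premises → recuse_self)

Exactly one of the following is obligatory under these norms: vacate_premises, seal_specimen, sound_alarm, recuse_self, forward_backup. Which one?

Premise 8 gives O(not sound_alarm).
Premise 3, O(not flag_disclosure → sound_alarm), contraposes to O(not sound_alarm → flag_disclosure); with O(not sound_alarm) we get O(flag_disclosure).
Applying K to premise 1 (O(flag_disclosure → inform_dossier)) and O(flag_disclosure) yields O(inform_dossier).
With premise 2, O(inform_dossier → not vacate_premises), the K-axiom yields O(not vacate_premises).
From O(not vacate_premises) and premise 9, O(not vacate_premises → recuse_self), we obtain O(recuse_self).
So O(recuse_self) holds — recuse_self is obligatory. None of the other listed options is made obligatory by any chain of premises.

recuse_self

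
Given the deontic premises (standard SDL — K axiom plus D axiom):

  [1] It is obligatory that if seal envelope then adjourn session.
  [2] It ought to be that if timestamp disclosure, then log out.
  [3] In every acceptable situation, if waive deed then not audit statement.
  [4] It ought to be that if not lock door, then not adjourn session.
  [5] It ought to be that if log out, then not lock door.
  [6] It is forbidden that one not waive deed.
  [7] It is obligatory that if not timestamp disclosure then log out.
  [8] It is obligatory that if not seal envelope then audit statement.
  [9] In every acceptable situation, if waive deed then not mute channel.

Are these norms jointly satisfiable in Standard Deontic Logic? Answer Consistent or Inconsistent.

Inconsistent

Premises 7 and 2 are O(¬timestamp_disclosure → log_out) and O(timestamp_disclosure → log_out); every ideal world satisfies ¬timestamp_disclosure or timestamp_disclosure, so in either case log_out holds — hence O(log_out).
With premise 5, O(log_out → ¬lock_door), the K-axiom yields O(¬lock_door).
Premise 4 is O(¬lock_door → ¬adjourn_session); since O(¬lock_door), deontic closure gives O(¬adjourn_session).
The contrapositive of premise 1 (O(seal_envelope → adjourn_session)) is O(¬adjourn_session → ¬seal_envelope), and O(¬adjourn_session) is already established, so O(¬seal_envelope).
With premise 8, O(¬seal_envelope → audit_statement), the K-axiom yields O(audit_statement).
Premise 3 is O(waive_deed → ¬audit_statement); contrapositively O(audit_statement → ¬waive_deed). Since O(audit_statement) holds, K gives O(¬waive_deed).
However, F(¬waive_deed) at premise 6 amounts to O(waive_deed).
We now have both O(¬waive_deed) and O(waive_deed) — waive_deed is simultaneously obligatory and forbidden, violating the D-axiom.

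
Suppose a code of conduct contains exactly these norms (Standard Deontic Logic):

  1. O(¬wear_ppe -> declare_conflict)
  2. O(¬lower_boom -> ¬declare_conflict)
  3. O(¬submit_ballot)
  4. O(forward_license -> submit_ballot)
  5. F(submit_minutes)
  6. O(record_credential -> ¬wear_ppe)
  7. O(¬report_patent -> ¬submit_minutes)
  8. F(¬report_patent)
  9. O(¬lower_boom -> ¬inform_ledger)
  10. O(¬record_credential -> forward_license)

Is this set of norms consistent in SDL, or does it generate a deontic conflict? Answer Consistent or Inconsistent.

Consistent

Premise 7 is O(¬report_patent -> ¬submit_minutes); even if O(¬submit_minutes) held, inferring O(¬report_patent) would be affirming the consequent — invalid.
So O(¬report_patent) is not derivable, and the apparent clash with O(report_patent) does not arise.
A world satisfying every obligation exists (e.g. declare_conflict=true, forward_license=false, inform_ledger=false, lower_boom=true, record_credential=true, report_patent=true, submit_ballot=false, submit_minutes=false, wear_ppe=false); no atom is both obligatory and forbidden, so the set is consistent.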